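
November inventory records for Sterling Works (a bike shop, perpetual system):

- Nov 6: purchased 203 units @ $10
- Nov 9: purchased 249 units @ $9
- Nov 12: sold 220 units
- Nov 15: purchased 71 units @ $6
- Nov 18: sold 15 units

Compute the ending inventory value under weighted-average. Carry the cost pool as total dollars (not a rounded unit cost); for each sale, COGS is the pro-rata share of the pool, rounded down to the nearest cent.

Ending inventory = $2,488.59

After Nov 6: 203 on hand, pool $2,030.00 (≈ $10.0000 each)
After Nov 9: 452 on hand, pool $4,271.00 (≈ $9.4491 each)
Nov 12, sell 220: 220/452 × $4,271.00 → $2,078.80
After Nov 15: 303 on hand, pool $2,618.20 (≈ $8.6409 each)
Nov 18, sell 15: 15/303 × $2,618.20 → $129.61
Total COGS = $2,078.80 + $129.61 = $2,208.41
Ending inventory (cost pool remaining) = $2,488.59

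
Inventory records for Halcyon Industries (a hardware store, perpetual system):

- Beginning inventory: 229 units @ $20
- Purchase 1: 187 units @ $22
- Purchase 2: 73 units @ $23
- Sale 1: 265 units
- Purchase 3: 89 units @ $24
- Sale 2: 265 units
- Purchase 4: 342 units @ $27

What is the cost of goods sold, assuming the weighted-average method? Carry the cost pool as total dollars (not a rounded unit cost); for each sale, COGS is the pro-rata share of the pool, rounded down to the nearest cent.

After Beginning: 229 on hand, pool $4,580.00 (≈ $20.0000 each)
After Purchase 1: 416 on hand, pool $8,694.00 (≈ $20.8990 each)
After Purchase 2: 489 on hand, pool $10,373.00 (≈ $21.2127 each)
Sale 1, sell 265: 265/489 × $10,373.00 → $5,621.35
After Purchase 3: 313 on hand, pool $6,887.65 (≈ $22.0053 each)
Sale 2, sell 265: 265/313 × $6,887.65 → $5,831.39
After Purchase 4: 390 on hand, pool $10,290.26 (≈ $26.3853 each)
Total COGS = $5,621.35 + $5,831.39 = $11,452.74
Ending inventory (cost pool remaining) = $10,290.26
Check: goods available $21,743.00 = COGS $11,452.74 + ending $10,290.26

COGS = $11,452.74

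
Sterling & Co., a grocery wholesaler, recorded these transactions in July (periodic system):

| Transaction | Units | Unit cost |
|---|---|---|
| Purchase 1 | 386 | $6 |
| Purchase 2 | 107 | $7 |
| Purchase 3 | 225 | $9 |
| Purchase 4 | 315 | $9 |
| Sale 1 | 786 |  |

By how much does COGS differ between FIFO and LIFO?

FIFO COGS: 386 @ $6 + 107 @ $7 + 225 @ $9 + 68 @ $9 = $5,702
LIFO COGS: 315 @ $9 + 225 @ $9 + 107 @ $7 + 139 @ $6 = $6,443
Difference = |$5,702 − $6,443| = $741

$741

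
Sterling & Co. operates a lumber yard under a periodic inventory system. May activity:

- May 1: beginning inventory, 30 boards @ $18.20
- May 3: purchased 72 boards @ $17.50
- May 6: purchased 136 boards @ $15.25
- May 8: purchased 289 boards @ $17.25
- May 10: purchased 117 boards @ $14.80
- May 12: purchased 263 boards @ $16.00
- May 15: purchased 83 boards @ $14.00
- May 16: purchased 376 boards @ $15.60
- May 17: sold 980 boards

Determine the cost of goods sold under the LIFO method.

May 17, 980 sold [LIFO — newest first]: 376 @ $15.60 + 83 @ $14.00 + 263 @ $16.00 + 117 @ $14.80 + 141 @ $17.25 = $15,399.45
Ending inventory: 30 @ $18.20 + 72 @ $17.50 + 136 @ $15.25 + 148 @ $17.25 = $6,433.00

COGS = $15,399.45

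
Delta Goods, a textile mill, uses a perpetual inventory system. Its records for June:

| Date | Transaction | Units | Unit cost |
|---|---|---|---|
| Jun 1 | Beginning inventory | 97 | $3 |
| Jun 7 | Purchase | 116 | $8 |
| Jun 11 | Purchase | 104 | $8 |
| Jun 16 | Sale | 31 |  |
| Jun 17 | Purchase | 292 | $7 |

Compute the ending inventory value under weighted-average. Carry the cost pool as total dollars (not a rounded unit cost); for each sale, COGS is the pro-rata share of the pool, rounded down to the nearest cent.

After Jun 1: 97 on hand, pool $291.00 (≈ $3.0000 each)
After Jun 7: 213 on hand, pool $1,219.00 (≈ $5.7230 each)
After Jun 11: 317 on hand, pool $2,051.00 (≈ $6.4700 each)
Jun 16, sell 31: 31/317 × $2,051.00 → $200.57
After Jun 17: 578 on hand, pool $3,894.43 (≈ $6.7378 each)
Ending inventory (cost pool remaining) = $3,894.43

Ending inventory = $3,894.43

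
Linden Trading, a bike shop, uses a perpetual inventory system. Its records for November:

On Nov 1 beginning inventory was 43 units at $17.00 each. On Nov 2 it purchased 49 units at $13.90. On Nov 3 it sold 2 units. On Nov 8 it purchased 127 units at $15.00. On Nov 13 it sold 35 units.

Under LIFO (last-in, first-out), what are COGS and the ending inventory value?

Nov 3, 2 sold [LIFO — newest first]: 2 @ $13.90 = $27.80
Nov 13, 35 sold [LIFO — newest first]: 35 @ $15.00 = $525.00
Total COGS = $27.80 + $525.00 = $552.80
Ending inventory: 43 @ $17.00 + 47 @ $13.90 + 92 @ $15.00 = $2,764.30

COGS = $552.80; ending inventory = $2,764.30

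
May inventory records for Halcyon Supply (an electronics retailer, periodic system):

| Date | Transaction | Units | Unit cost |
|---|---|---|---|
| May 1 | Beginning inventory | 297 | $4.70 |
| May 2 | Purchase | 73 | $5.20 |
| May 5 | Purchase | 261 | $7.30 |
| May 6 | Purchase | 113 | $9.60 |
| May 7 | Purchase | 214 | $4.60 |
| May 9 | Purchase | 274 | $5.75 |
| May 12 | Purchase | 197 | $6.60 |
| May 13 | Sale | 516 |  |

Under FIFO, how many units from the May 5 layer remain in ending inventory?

May 13, 516 sold [FIFO — oldest first]: 297 @ $4.70 + 73 @ $5.20 + 146 @ $7.30 = $2,841.30
Ending inventory: 115 @ $7.30 + 113 @ $9.60 + 214 @ $4.60 + 274 @ $5.75 + 197 @ $6.60 = $5,784.40
Check: goods available $8,625.70 = COGS $2,841.30 + ending $5,784.40

115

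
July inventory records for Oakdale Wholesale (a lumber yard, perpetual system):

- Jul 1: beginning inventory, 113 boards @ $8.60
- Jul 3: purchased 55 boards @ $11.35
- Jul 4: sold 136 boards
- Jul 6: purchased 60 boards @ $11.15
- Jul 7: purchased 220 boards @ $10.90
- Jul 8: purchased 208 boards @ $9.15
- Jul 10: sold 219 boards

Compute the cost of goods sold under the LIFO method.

COGS = $3,343.95

Jul 4, 136 sold [LIFO — newest first]: 55 @ $11.35 + 81 @ $8.60 = $1,320.85
Jul 10, 219 sold [LIFO — newest first]: 208 @ $9.15 + 11 @ $10.90 = $2,023.10
Total COGS = $1,320.85 + $2,023.10 = $3,343.95
Ending inventory: 32 @ $8.60 + 60 @ $11.15 + 209 @ $10.90 = $3,222.30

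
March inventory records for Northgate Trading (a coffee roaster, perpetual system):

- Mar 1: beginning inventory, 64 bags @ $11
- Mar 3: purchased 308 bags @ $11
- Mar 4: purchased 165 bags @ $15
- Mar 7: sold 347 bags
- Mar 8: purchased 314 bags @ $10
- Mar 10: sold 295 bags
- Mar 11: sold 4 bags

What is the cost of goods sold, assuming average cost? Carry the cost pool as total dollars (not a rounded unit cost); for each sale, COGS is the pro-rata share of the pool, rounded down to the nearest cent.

COGS = $7,484.73

After Mar 1: 64 on hand, pool $704.00 (≈ $11.0000 each)
After Mar 3: 372 on hand, pool $4,092.00 (≈ $11.0000 each)
After Mar 4: 537 on hand, pool $6,567.00 (≈ $12.2291 each)
Mar 7, sell 347: 347/537 × $6,567.00 → $4,243.48
After Mar 8: 504 on hand, pool $5,463.52 (≈ $10.8403 each)
Mar 10, sell 295: 295/504 × $5,463.52 → $3,197.89
Mar 11, sell 4: 4/209 × $2,265.63 → $43.36
Total COGS = $4,243.48 + $3,197.89 + $43.36 = $7,484.73
Ending inventory (cost pool remaining) = $2,222.27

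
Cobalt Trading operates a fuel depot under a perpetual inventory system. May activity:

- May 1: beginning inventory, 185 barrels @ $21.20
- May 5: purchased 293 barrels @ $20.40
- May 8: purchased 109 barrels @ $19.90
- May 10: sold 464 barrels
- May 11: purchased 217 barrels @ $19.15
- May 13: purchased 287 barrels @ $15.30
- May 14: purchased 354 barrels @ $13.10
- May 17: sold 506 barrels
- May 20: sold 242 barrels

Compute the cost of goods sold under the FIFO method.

COGS = $22,200.05

May 10, 464 sold [FIFO — oldest first]: 185 @ $21.20 + 279 @ $20.40 = $9,613.60
May 17, 506 sold [FIFO — oldest first]: 14 @ $20.40 + 109 @ $19.90 + 217 @ $19.15 + 166 @ $15.30 = $9,150.05
May 20, 242 sold [FIFO — oldest first]: 121 @ $15.30 + 121 @ $13.10 = $3,436.40
Total COGS = $9,613.60 + $9,150.05 + $3,436.40 = $22,200.05
Ending inventory: 233 @ $13.10 = $3,052.30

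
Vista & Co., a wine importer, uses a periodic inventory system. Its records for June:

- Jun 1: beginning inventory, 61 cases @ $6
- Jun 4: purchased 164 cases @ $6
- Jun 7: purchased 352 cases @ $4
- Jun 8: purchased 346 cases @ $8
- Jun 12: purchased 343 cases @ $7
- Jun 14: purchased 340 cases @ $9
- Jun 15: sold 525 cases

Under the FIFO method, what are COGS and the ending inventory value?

Jun 15, 525 sold [FIFO — oldest first]: 61 @ $6 + 164 @ $6 + 300 @ $4 = $2,550
Ending inventory: 52 @ $4 + 346 @ $8 + 343 @ $7 + 340 @ $9 = $8,437

COGS = $2,550; ending inventory = $8,437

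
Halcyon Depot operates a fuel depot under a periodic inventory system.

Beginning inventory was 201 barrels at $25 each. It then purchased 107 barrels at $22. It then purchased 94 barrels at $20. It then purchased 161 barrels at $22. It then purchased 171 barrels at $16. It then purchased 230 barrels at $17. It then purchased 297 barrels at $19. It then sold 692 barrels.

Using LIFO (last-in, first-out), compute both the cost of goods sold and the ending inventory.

COGS = $12,193; ending inventory = $12,897

Sale 1 (692) [LIFO — newest first]: 297 @ $19 + 230 @ $17 + 165 @ $16 = $12,193
Ending inventory: 201 @ $25 + 107 @ $22 + 94 @ $20 + 161 @ $22 + 6 @ $16 = $12,897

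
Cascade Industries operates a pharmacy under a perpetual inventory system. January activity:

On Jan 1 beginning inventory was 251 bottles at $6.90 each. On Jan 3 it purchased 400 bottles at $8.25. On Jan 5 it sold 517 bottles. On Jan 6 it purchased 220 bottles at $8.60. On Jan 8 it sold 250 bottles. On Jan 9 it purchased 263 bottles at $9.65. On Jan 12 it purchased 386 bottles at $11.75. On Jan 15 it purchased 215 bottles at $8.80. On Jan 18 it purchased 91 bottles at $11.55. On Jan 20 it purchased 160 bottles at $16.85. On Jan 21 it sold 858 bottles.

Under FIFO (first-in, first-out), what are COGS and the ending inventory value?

COGS = $14,921.35; ending inventory = $4,715.05

Jan 5, 517 sold [FIFO — oldest first]: 251 @ $6.90 + 266 @ $8.25 = $3,926.40
Jan 8, 250 sold [FIFO — oldest first]: 134 @ $8.25 + 116 @ $8.60 = $2,103.10
Jan 21, 858 sold [FIFO — oldest first]: 104 @ $8.60 + 263 @ $9.65 + 386 @ $11.75 + 105 @ $8.80 = $8,891.85
Total COGS = $3,926.40 + $2,103.10 + $8,891.85 = $14,921.35
Ending inventory: 110 @ $8.80 + 91 @ $11.55 + 160 @ $16.85 = $4,715.05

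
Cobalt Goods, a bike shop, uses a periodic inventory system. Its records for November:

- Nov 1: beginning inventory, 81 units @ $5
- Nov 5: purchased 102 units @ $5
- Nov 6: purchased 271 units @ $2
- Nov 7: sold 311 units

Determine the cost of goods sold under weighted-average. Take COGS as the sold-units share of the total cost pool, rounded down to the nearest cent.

Nov 7, sell 311: 311/454 × $1,457.00 → $998.07
Ending inventory (cost pool remaining) = $458.93

COGS = $998.07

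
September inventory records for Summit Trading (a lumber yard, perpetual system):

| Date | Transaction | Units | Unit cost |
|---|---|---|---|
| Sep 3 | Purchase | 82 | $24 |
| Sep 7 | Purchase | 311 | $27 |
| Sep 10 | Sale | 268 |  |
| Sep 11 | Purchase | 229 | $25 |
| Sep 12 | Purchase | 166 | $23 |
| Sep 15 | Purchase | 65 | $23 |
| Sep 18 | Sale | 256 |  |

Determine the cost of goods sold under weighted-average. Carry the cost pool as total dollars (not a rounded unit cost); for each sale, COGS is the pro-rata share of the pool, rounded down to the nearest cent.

COGS = $13,341.22

After Sep 3: 82 on hand, pool $1,968.00 (≈ $24.0000 each)
After Sep 7: 393 on hand, pool $10,365.00 (≈ $26.3740 each)
Sep 10, sell 268: 268/393 × $10,365.00 → $7,068.24
After Sep 11: 354 on hand, pool $9,021.76 (≈ $25.4852 each)
After Sep 12: 520 on hand, pool $12,839.76 (≈ $24.6918 each)
After Sep 15: 585 on hand, pool $14,334.76 (≈ $24.5039 each)
Sep 18, sell 256: 256/585 × $14,334.76 → $6,272.98
Total COGS = $7,068.24 + $6,272.98 = $13,341.22
Ending inventory (cost pool remaining) = $8,061.78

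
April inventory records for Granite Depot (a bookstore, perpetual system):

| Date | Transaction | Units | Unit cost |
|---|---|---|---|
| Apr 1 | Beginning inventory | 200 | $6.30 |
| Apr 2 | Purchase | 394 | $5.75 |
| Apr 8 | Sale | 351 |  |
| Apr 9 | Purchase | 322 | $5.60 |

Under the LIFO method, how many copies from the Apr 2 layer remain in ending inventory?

Apr 8, 351 sold [LIFO — newest first]: 351 @ $5.75 = $2,018.25
Ending inventory: 200 @ $6.30 + 43 @ $5.75 + 322 @ $5.60 = $3,310.45
Check: goods available $5,328.70 = COGS $2,018.25 + ending $3,310.45

43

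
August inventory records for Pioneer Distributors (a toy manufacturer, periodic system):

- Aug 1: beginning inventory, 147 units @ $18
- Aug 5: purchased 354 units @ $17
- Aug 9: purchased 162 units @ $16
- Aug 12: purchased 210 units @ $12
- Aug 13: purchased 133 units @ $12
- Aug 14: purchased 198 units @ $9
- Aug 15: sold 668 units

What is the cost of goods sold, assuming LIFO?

COGS = $7,930

Aug 15, 668 sold [LIFO — newest first]: 198 @ $9 + 133 @ $12 + 210 @ $12 + 127 @ $16 = $7,930
Ending inventory: 147 @ $18 + 354 @ $17 + 35 @ $16 = $9,224
Check: goods available $17,154 = COGS $7,930 + ending $9,224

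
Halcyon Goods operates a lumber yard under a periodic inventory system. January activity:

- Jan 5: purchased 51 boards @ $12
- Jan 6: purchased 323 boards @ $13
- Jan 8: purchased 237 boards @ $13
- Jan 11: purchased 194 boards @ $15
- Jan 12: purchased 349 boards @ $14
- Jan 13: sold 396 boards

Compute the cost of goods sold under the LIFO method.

Jan 13, 396 sold [LIFO — newest first]: 349 @ $14 + 47 @ $15 = $5,591
Ending inventory: 51 @ $12 + 323 @ $13 + 237 @ $13 + 147 @ $15 = $10,097
Check: goods available $15,688 = COGS $5,591 + ending $10,097

COGS = $5,591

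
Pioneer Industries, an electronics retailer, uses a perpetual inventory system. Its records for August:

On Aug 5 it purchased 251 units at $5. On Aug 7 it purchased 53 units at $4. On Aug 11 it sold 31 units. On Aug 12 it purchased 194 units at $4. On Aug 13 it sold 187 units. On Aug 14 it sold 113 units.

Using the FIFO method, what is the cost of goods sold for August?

COGS = $1,575

Aug 11, 31 sold [FIFO — oldest first]: 31 @ $5 = $155
Aug 13, 187 sold [FIFO — oldest first]: 187 @ $5 = $935
Aug 14, 113 sold [FIFO — oldest first]: 33 @ $5 + 53 @ $4 + 27 @ $4 = $485
Total COGS = $155 + $935 + $485 = $1,575
Ending inventory: 167 @ $4 = $668
Check: goods available $2,243 = COGS $1,575 + ending $668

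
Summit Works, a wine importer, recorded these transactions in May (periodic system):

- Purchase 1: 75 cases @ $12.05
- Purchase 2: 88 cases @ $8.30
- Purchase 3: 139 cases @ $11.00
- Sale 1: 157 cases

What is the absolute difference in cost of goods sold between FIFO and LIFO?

FIFO COGS: 75 @ $12.05 + 82 @ $8.30 = $1,584.35
LIFO COGS: 139 @ $11.00 + 18 @ $8.30 = $1,678.40
Difference = |$1,584.35 − $1,678.40| = $94.05

$94.05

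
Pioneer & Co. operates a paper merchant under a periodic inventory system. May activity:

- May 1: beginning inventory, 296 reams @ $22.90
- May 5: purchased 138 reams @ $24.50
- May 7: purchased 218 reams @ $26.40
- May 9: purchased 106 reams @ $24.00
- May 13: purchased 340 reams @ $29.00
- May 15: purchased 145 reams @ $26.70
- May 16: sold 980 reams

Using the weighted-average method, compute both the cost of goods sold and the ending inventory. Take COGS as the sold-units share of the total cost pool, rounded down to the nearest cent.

COGS = $25,379.16; ending inventory = $6,810.94

May 16, sell 980: 980/1243 × $32,190.10 → $25,379.16
Ending inventory (cost pool remaining) = $6,810.94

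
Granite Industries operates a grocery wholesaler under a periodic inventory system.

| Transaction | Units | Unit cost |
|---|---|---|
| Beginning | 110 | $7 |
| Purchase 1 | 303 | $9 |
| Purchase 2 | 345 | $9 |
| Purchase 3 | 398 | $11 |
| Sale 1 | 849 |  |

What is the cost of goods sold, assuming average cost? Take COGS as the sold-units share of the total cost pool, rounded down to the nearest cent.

COGS = $8,064.03

Sale 1, sell 849: 849/1156 × $10,980.00 → $8,064.03
Ending inventory (cost pool remaining) = $2,915.97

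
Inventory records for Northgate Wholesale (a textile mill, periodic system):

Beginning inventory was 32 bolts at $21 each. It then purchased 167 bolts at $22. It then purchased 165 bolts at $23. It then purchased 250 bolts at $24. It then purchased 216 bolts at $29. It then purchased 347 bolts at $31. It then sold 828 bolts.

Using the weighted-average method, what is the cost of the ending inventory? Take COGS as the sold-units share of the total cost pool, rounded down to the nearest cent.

Sale 1, sell 828: 828/1177 × $31,162.00 → $21,921.95
Ending inventory (cost pool remaining) = $9,240.05
Check: goods available $31,162.00 = COGS $21,921.95 + ending $9,240.05

Ending inventory = $9,240.05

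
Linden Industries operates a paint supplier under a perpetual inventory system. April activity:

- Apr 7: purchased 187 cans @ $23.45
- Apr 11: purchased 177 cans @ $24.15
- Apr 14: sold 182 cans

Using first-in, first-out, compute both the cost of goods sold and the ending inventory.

COGS = $4,267.90; ending inventory = $4,391.80

Apr 14, 182 sold [FIFO — oldest first]: 182 @ $23.45 = $4,267.90
Ending inventory: 5 @ $23.45 + 177 @ $24.15 = $4,391.80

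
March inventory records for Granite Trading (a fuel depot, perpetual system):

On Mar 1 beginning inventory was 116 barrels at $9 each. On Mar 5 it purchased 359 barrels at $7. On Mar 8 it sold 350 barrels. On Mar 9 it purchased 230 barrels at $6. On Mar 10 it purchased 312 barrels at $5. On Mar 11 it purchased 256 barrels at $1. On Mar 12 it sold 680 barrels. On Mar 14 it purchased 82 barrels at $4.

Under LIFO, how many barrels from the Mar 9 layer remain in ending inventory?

118

Mar 8, 350 sold [LIFO — newest first]: 350 @ $7 = $2,450
Mar 12, 680 sold [LIFO — newest first]: 256 @ $1 + 312 @ $5 + 112 @ $6 = $2,488
Total COGS = $2,450 + $2,488 = $4,938
Ending inventory: 116 @ $9 + 9 @ $7 + 118 @ $6 + 82 @ $4 = $2,143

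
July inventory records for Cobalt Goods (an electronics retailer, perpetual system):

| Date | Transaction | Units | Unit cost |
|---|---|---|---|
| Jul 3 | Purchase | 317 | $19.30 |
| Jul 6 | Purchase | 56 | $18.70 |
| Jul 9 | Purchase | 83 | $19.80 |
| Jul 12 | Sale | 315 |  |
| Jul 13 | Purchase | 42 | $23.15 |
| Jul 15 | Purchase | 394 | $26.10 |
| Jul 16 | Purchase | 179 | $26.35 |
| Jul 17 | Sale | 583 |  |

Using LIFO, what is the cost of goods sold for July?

COGS = $21,318.95

Jul 12, 315 sold [LIFO — newest first]: 83 @ $19.80 + 56 @ $18.70 + 176 @ $19.30 = $6,087.40
Jul 17, 583 sold [LIFO — newest first]: 179 @ $26.35 + 394 @ $26.10 + 10 @ $23.15 = $15,231.55
Total COGS = $6,087.40 + $15,231.55 = $21,318.95
Ending inventory: 141 @ $19.30 + 32 @ $23.15 = $3,462.10
Check: goods available $24,781.05 = COGS $21,318.95 + ending $3,462.10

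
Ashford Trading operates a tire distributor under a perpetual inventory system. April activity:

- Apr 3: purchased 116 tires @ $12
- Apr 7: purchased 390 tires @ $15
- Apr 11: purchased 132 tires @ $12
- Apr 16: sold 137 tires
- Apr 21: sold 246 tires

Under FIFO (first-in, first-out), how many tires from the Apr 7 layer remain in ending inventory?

Apr 16, 137 sold [FIFO — oldest first]: 116 @ $12 + 21 @ $15 = $1,707
Apr 21, 246 sold [FIFO — oldest first]: 246 @ $15 = $3,690
Total COGS = $1,707 + $3,690 = $5,397
Ending inventory: 123 @ $15 + 132 @ $12 = $3,429

123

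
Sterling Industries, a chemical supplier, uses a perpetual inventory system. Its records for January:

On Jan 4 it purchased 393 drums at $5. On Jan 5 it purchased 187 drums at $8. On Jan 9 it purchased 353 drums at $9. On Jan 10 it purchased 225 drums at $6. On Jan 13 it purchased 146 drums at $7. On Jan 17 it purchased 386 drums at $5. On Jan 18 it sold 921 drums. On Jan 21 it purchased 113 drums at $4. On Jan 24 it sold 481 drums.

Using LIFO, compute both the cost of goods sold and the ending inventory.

COGS = $9,363; ending inventory = $2,029

Jan 18, 921 sold [LIFO — newest first]: 386 @ $5 + 146 @ $7 + 225 @ $6 + 164 @ $9 = $5,778
Jan 24, 481 sold [LIFO — newest first]: 113 @ $4 + 189 @ $9 + 179 @ $8 = $3,585
Total COGS = $5,778 + $3,585 = $9,363
Ending inventory: 393 @ $5 + 8 @ $8 = $2,029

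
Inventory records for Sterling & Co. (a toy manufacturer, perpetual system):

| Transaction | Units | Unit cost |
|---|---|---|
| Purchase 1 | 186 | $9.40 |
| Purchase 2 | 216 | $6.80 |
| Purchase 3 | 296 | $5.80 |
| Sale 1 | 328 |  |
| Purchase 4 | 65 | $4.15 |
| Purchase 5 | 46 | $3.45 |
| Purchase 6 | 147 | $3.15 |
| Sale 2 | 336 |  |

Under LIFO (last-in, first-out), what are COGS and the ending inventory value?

Sale 1 (328) [LIFO — newest first]: 296 @ $5.80 + 32 @ $6.80 = $1,934.40
Sale 2 (336) [LIFO — newest first]: 147 @ $3.15 + 46 @ $3.45 + 65 @ $4.15 + 78 @ $6.80 = $1,421.90
Total COGS = $1,934.40 + $1,421.90 = $3,356.30
Ending inventory: 186 @ $9.40 + 106 @ $6.80 = $2,469.20
Check: goods available $5,825.50 = COGS $3,356.30 + ending $2,469.20

COGS = $3,356.30; ending inventory = $2,469.20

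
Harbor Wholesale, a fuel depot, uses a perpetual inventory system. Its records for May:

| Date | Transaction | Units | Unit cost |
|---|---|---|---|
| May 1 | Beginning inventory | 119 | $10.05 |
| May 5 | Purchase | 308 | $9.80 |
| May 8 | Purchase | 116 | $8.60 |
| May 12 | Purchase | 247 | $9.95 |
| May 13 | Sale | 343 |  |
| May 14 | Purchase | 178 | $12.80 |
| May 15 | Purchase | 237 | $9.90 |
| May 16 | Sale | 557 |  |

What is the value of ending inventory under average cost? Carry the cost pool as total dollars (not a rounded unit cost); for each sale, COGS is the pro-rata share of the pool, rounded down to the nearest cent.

After May 1: 119 on hand, pool $1,195.95 (≈ $10.0500 each)
After May 5: 427 on hand, pool $4,214.35 (≈ $9.8697 each)
After May 8: 543 on hand, pool $5,211.95 (≈ $9.5984 each)
After May 12: 790 on hand, pool $7,669.60 (≈ $9.7084 each)
May 13, sell 343: 343/790 × $7,669.60 → $3,329.96
After May 14: 625 on hand, pool $6,618.04 (≈ $10.5889 each)
After May 15: 862 on hand, pool $8,964.34 (≈ $10.3995 each)
May 16, sell 557: 557/862 × $8,964.34 → $5,792.50
Total COGS = $3,329.96 + $5,792.50 = $9,122.46
Ending inventory (cost pool remaining) = $3,171.84
Check: goods available $12,294.30 = COGS $9,122.46 + ending $3,171.84

Ending inventory = $3,171.84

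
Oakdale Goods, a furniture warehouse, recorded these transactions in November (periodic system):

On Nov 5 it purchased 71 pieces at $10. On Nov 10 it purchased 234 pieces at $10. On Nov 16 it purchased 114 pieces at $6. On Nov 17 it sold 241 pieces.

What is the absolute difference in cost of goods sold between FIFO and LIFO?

$456

FIFO COGS: 71 @ $10 + 170 @ $10 = $2,410
LIFO COGS: 114 @ $6 + 127 @ $10 = $1,954
Difference = |$2,410 − $1,954| = $456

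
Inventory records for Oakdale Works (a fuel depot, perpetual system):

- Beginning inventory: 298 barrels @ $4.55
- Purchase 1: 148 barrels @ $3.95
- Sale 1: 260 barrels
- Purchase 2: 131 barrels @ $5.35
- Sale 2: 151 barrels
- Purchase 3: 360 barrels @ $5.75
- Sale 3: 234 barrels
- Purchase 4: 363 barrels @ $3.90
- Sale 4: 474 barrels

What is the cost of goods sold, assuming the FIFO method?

COGS = $5,421.15

Sale 1 (260) [FIFO — oldest first]: 260 @ $4.55 = $1,183.00
Sale 2 (151) [FIFO — oldest first]: 38 @ $4.55 + 113 @ $3.95 = $619.25
Sale 3 (234) [FIFO — oldest first]: 35 @ $3.95 + 131 @ $5.35 + 68 @ $5.75 = $1,230.10
Sale 4 (474) [FIFO — oldest first]: 292 @ $5.75 + 182 @ $3.90 = $2,388.80
Total COGS = $1,183.00 + $619.25 + $1,230.10 + $2,388.80 = $5,421.15
Ending inventory: 181 @ $3.90 = $705.90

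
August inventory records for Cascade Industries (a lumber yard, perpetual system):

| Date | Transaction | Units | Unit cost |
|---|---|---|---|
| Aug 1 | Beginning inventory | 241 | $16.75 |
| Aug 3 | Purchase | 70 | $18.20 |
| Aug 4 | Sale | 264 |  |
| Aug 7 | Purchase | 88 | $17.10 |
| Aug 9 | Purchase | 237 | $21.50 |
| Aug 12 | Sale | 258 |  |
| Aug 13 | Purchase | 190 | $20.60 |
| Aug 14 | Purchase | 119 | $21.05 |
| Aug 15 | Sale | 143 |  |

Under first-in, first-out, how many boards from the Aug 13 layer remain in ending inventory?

Aug 4, 264 sold [FIFO — oldest first]: 241 @ $16.75 + 23 @ $18.20 = $4,455.35
Aug 12, 258 sold [FIFO — oldest first]: 47 @ $18.20 + 88 @ $17.10 + 123 @ $21.50 = $5,004.70
Aug 15, 143 sold [FIFO — oldest first]: 114 @ $21.50 + 29 @ $20.60 = $3,048.40
Total COGS = $4,455.35 + $5,004.70 + $3,048.40 = $12,508.45
Ending inventory: 161 @ $20.60 + 119 @ $21.05 = $5,821.55

161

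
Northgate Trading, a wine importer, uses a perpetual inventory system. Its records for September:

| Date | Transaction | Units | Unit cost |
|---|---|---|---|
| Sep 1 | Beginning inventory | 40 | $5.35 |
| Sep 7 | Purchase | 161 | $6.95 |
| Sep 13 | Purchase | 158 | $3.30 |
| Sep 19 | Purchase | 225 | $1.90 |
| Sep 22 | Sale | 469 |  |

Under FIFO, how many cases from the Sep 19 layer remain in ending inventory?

Sep 22, 469 sold [FIFO — oldest first]: 40 @ $5.35 + 161 @ $6.95 + 158 @ $3.30 + 110 @ $1.90 = $2,063.35
Ending inventory: 115 @ $1.90 = $218.50
Check: goods available $2,281.85 = COGS $2,063.35 + ending $218.50

115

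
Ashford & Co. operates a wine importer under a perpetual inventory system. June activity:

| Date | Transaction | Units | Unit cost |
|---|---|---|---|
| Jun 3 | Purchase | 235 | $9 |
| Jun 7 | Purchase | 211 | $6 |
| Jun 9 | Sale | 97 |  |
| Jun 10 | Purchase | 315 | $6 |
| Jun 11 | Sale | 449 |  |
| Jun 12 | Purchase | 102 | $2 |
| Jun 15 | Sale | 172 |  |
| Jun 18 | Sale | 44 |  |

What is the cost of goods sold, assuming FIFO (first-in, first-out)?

Jun 9, 97 sold [FIFO — oldest first]: 97 @ $9 = $873
Jun 11, 449 sold [FIFO — oldest first]: 138 @ $9 + 211 @ $6 + 100 @ $6 = $3,108
Jun 15, 172 sold [FIFO — oldest first]: 172 @ $6 = $1,032
Jun 18, 44 sold [FIFO — oldest first]: 43 @ $6 + 1 @ $2 = $260
Total COGS = $873 + $3,108 + $1,032 + $260 = $5,273
Ending inventory: 101 @ $2 = $202
Check: goods available $5,475 = COGS $5,273 + ending $202

COGS = $5,273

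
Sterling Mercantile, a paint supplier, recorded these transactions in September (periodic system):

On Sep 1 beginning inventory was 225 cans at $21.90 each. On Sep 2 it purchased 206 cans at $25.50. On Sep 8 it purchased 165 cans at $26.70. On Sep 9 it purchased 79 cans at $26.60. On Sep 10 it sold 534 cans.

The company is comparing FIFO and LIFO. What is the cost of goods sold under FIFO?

COGS = $12,930.60

FIFO COGS: 225 @ $21.90 + 206 @ $25.50 + 103 @ $26.70 = $12,930.60
LIFO COGS: 79 @ $26.60 + 165 @ $26.70 + 206 @ $25.50 + 84 @ $21.90 = $13,599.50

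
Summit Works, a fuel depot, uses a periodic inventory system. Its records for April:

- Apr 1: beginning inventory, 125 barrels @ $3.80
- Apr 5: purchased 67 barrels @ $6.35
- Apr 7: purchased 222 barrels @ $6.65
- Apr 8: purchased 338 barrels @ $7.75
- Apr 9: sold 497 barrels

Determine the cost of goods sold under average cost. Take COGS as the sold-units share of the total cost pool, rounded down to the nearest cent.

COGS = $3,302.04

Apr 9, sell 497: 497/752 × $4,996.25 → $3,302.04
Ending inventory (cost pool remaining) = $1,694.21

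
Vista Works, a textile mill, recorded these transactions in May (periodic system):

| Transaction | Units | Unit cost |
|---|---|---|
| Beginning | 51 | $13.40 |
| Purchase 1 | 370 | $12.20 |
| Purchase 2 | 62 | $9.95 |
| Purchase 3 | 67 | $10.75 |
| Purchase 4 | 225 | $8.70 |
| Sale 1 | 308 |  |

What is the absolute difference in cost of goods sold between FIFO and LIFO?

FIFO COGS: 51 @ $13.40 + 257 @ $12.20 = $3,818.80
LIFO COGS: 225 @ $8.70 + 67 @ $10.75 + 16 @ $9.95 = $2,836.95
Difference = |$3,818.80 − $2,836.95| = $981.85

$981.85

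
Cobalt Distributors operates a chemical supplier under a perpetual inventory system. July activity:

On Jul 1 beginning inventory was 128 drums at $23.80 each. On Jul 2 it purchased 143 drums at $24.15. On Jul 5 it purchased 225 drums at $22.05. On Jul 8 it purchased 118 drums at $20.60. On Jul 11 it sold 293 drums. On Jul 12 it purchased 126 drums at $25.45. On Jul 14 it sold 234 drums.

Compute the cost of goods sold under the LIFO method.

Jul 11, 293 sold [LIFO — newest first]: 118 @ $20.60 + 175 @ $22.05 = $6,289.55
Jul 14, 234 sold [LIFO — newest first]: 126 @ $25.45 + 50 @ $22.05 + 58 @ $24.15 = $5,709.90
Total COGS = $6,289.55 + $5,709.90 = $11,999.45
Ending inventory: 128 @ $23.80 + 85 @ $24.15 = $5,099.15

COGS = $11,999.45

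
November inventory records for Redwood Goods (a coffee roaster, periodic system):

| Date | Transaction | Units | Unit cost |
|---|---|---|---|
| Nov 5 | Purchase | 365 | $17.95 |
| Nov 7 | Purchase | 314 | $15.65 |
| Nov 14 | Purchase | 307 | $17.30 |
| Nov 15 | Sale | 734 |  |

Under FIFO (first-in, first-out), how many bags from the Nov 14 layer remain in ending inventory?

Nov 15, 734 sold [FIFO — oldest first]: 365 @ $17.95 + 314 @ $15.65 + 55 @ $17.30 = $12,417.35
Ending inventory: 252 @ $17.30 = $4,359.60

252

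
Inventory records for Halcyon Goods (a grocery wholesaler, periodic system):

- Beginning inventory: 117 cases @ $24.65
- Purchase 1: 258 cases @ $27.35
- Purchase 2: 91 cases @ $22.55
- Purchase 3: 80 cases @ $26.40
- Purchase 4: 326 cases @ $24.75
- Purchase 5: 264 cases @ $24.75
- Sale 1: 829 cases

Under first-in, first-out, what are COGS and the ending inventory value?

Sale 1 (829) [FIFO — oldest first]: 117 @ $24.65 + 258 @ $27.35 + 91 @ $22.55 + 80 @ $26.40 + 283 @ $24.75 = $21,108.65
Ending inventory: 43 @ $24.75 + 264 @ $24.75 = $7,598.25

COGS = $21,108.65; ending inventory = $7,598.25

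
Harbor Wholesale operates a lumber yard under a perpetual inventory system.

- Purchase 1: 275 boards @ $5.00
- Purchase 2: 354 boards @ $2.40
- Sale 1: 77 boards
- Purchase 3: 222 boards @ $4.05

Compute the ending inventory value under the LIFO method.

Ending inventory = $2,938.90

Sale 1 (77) [LIFO — newest first]: 77 @ $2.40 = $184.80
Ending inventory: 275 @ $5.00 + 277 @ $2.40 + 222 @ $4.05 = $2,938.90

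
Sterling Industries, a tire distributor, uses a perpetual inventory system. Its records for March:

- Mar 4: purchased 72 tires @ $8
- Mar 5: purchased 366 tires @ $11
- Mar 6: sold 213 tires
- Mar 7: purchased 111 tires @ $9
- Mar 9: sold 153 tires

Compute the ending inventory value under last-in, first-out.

Ending inventory = $1,797

Mar 6, 213 sold [LIFO — newest first]: 213 @ $11 = $2,343
Mar 9, 153 sold [LIFO — newest first]: 111 @ $9 + 42 @ $11 = $1,461
Total COGS = $2,343 + $1,461 = $3,804
Ending inventory: 72 @ $8 + 111 @ $11 = $1,797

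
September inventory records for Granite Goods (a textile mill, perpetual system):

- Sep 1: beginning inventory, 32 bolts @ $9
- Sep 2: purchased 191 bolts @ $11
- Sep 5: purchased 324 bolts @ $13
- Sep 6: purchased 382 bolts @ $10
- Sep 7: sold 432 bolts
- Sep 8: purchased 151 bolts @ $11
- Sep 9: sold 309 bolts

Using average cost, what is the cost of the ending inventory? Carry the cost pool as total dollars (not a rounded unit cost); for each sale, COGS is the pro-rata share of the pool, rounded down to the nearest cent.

Ending inventory = $3,785.54

After Sep 1: 32 on hand, pool $288.00 (≈ $9.0000 each)
After Sep 2: 223 on hand, pool $2,389.00 (≈ $10.7130 each)
After Sep 5: 547 on hand, pool $6,601.00 (≈ $12.0676 each)
After Sep 6: 929 on hand, pool $10,421.00 (≈ $11.2174 each)
Sep 7, sell 432: 432/929 × $10,421.00 → $4,845.93
After Sep 8: 648 on hand, pool $7,236.07 (≈ $11.1668 each)
Sep 9, sell 309: 309/648 × $7,236.07 → $3,450.53
Total COGS = $4,845.93 + $3,450.53 = $8,296.46
Ending inventory (cost pool remaining) = $3,785.54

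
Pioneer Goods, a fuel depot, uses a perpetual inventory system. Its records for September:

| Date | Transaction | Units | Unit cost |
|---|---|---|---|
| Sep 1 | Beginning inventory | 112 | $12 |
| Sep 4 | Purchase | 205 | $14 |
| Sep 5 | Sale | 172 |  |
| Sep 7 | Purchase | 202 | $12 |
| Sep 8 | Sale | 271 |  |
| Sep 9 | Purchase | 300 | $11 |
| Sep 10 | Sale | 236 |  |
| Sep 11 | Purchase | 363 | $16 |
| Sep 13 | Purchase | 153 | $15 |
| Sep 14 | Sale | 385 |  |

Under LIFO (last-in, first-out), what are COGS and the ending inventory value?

Sep 5, 172 sold [LIFO — newest first]: 172 @ $14 = $2,408
Sep 8, 271 sold [LIFO — newest first]: 202 @ $12 + 33 @ $14 + 36 @ $12 = $3,318
Sep 10, 236 sold [LIFO — newest first]: 236 @ $11 = $2,596
Sep 14, 385 sold [LIFO — newest first]: 153 @ $15 + 232 @ $16 = $6,007
Total COGS = $2,408 + $3,318 + $2,596 + $6,007 = $14,329
Ending inventory: 76 @ $12 + 64 @ $11 + 131 @ $16 = $3,712
Check: goods available $18,041 = COGS $14,329 + ending $3,712

COGS = $14,329; ending inventory = $3,712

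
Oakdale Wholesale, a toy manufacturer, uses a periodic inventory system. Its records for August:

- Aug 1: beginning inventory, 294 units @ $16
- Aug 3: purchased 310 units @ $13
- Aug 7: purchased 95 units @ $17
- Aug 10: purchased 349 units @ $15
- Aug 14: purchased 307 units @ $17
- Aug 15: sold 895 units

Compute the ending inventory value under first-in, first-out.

Ending inventory = $7,514

Aug 15, 895 sold [FIFO — oldest first]: 294 @ $16 + 310 @ $13 + 95 @ $17 + 196 @ $15 = $13,289
Ending inventory: 153 @ $15 + 307 @ $17 = $7,514
Check: goods available $20,803 = COGS $13,289 + ending $7,514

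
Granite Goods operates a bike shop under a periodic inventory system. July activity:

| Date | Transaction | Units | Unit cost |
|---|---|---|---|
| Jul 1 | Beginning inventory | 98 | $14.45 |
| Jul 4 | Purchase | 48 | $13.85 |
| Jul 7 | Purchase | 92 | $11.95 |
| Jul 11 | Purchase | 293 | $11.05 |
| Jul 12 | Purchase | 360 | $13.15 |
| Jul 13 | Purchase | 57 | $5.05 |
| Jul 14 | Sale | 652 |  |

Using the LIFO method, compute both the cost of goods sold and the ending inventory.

COGS = $7,618.60; ending inventory = $3,821.20

Jul 14, 652 sold [LIFO — newest first]: 57 @ $5.05 + 360 @ $13.15 + 235 @ $11.05 = $7,618.60
Ending inventory: 98 @ $14.45 + 48 @ $13.85 + 92 @ $11.95 + 58 @ $11.05 = $3,821.20
Check: goods available $11,439.80 = COGS $7,618.60 + ending $3,821.20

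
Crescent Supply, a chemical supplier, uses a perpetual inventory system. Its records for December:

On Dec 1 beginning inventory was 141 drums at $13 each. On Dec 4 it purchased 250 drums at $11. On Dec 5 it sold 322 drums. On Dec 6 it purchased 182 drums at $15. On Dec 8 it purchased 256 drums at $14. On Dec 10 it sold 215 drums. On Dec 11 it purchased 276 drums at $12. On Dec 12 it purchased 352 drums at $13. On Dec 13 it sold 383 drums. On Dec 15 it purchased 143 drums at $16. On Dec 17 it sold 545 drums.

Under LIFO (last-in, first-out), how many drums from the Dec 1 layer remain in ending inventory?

69

Dec 5, 322 sold [LIFO — newest first]: 250 @ $11 + 72 @ $13 = $3,686
Dec 10, 215 sold [LIFO — newest first]: 215 @ $14 = $3,010
Dec 13, 383 sold [LIFO — newest first]: 352 @ $13 + 31 @ $12 = $4,948
Dec 17, 545 sold [LIFO — newest first]: 143 @ $16 + 245 @ $12 + 41 @ $14 + 116 @ $15 = $7,542
Total COGS = $3,686 + $3,010 + $4,948 + $7,542 = $19,186
Ending inventory: 69 @ $13 + 66 @ $15 = $1,887
Check: goods available $21,073 = COGS $19,186 + ending $1,887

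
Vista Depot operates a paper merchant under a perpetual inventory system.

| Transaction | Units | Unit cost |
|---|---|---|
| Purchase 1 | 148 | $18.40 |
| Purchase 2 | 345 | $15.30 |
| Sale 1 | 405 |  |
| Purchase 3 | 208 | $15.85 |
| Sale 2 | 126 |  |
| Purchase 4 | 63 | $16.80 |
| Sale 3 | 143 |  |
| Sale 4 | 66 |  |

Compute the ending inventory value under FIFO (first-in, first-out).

Ending inventory = $403.20

Sale 1 (405) [FIFO — oldest first]: 148 @ $18.40 + 257 @ $15.30 = $6,655.30
Sale 2 (126) [FIFO — oldest first]: 88 @ $15.30 + 38 @ $15.85 = $1,948.70
Sale 3 (143) [FIFO — oldest first]: 143 @ $15.85 = $2,266.55
Sale 4 (66) [FIFO — oldest first]: 27 @ $15.85 + 39 @ $16.80 = $1,083.15
Total COGS = $6,655.30 + $1,948.70 + $2,266.55 + $1,083.15 = $11,953.70
Ending inventory: 24 @ $16.80 = $403.20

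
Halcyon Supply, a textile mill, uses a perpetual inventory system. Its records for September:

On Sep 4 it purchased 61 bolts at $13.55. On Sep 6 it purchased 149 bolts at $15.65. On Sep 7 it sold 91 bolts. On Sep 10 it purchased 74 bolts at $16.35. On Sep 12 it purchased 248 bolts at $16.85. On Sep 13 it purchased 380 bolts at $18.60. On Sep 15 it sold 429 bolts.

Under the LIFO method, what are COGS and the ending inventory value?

COGS = $9,317.80; ending inventory = $6,297.30

Sep 7, 91 sold [LIFO — newest first]: 91 @ $15.65 = $1,424.15
Sep 15, 429 sold [LIFO — newest first]: 380 @ $18.60 + 49 @ $16.85 = $7,893.65
Total COGS = $1,424.15 + $7,893.65 = $9,317.80
Ending inventory: 61 @ $13.55 + 58 @ $15.65 + 74 @ $16.35 + 199 @ $16.85 = $6,297.30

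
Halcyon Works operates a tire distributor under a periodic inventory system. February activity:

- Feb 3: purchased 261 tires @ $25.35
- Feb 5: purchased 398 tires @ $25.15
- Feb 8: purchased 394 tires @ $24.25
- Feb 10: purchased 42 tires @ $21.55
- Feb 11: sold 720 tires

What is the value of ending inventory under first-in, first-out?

Feb 11, 720 sold [FIFO — oldest first]: 261 @ $25.35 + 398 @ $25.15 + 61 @ $24.25 = $18,105.30
Ending inventory: 333 @ $24.25 + 42 @ $21.55 = $8,980.35

Ending inventory = $8,980.35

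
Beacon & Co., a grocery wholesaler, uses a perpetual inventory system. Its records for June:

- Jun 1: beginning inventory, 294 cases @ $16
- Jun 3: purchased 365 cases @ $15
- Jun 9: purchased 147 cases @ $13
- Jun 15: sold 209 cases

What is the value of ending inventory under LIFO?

Jun 15, 209 sold [LIFO — newest first]: 147 @ $13 + 62 @ $15 = $2,841
Ending inventory: 294 @ $16 + 303 @ $15 = $9,249
Check: goods available $12,090 = COGS $2,841 + ending $9,249

Ending inventory = $9,249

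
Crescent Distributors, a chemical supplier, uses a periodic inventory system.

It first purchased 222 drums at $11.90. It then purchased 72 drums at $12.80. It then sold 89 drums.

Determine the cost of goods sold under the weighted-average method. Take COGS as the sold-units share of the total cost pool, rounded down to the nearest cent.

Sale 1, sell 89: 89/294 × $3,563.40 → $1,078.71
Ending inventory (cost pool remaining) = $2,484.69

COGS = $1,078.71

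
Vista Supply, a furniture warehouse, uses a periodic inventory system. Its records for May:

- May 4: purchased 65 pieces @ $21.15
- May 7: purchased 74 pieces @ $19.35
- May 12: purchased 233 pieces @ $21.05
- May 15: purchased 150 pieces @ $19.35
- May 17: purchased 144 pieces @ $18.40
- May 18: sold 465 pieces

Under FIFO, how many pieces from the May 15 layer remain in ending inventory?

57

May 18, 465 sold [FIFO — oldest first]: 65 @ $21.15 + 74 @ $19.35 + 233 @ $21.05 + 93 @ $19.35 = $9,510.85
Ending inventory: 57 @ $19.35 + 144 @ $18.40 = $3,752.55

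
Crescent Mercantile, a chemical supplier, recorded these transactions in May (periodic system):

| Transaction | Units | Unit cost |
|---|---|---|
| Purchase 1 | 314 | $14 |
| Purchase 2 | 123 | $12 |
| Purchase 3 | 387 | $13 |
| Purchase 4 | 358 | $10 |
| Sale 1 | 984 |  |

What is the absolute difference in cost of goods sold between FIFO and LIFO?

FIFO COGS: 314 @ $14 + 123 @ $12 + 387 @ $13 + 160 @ $10 = $12,503
LIFO COGS: 358 @ $10 + 387 @ $13 + 123 @ $12 + 116 @ $14 = $11,711
Difference = |$12,503 − $11,711| = $792

$792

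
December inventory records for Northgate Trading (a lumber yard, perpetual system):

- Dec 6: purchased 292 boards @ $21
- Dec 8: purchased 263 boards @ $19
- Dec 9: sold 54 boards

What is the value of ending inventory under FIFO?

Dec 9, 54 sold [FIFO — oldest first]: 54 @ $21 = $1,134
Ending inventory: 238 @ $21 + 263 @ $19 = $9,995
Check: goods available $11,129 = COGS $1,134 + ending $9,995

Ending inventory = $9,995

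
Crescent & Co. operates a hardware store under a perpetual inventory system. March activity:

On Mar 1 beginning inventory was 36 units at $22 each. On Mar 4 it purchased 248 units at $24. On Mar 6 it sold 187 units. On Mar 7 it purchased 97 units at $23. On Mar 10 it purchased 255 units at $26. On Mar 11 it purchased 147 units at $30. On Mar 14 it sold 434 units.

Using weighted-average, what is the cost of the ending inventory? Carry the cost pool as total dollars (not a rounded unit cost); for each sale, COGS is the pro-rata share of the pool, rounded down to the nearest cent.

After Mar 1: 36 on hand, pool $792.00 (≈ $22.0000 each)
After Mar 4: 284 on hand, pool $6,744.00 (≈ $23.7465 each)
Mar 6, sell 187: 187/284 × $6,744.00 → $4,440.59
After Mar 7: 194 on hand, pool $4,534.41 (≈ $23.3732 each)
After Mar 10: 449 on hand, pool $11,164.41 (≈ $24.8651 each)
After Mar 11: 596 on hand, pool $15,574.41 (≈ $26.1316 each)
Mar 14, sell 434: 434/596 × $15,574.41 → $11,341.09
Total COGS = $4,440.59 + $11,341.09 = $15,781.68
Ending inventory (cost pool remaining) = $4,233.32
Check: goods available $20,015.00 = COGS $15,781.68 + ending $4,233.32

Ending inventory = $4,233.32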